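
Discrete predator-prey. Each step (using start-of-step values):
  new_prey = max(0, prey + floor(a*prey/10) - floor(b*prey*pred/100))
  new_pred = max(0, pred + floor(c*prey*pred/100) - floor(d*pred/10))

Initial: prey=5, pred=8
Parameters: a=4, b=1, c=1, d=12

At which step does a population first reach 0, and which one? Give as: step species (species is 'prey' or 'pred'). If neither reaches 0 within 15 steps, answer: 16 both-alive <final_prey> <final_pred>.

Step 1: prey: 5+2-0=7; pred: 8+0-9=0
First extinction: pred at step 1

Answer: 1 pred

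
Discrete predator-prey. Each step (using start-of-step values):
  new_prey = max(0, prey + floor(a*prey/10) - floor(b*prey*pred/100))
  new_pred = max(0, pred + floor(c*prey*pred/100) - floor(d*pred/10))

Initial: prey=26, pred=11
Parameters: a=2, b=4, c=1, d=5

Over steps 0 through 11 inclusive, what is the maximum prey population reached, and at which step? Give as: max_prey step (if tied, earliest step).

Step 1: prey: 26+5-11=20; pred: 11+2-5=8
Step 2: prey: 20+4-6=18; pred: 8+1-4=5
Step 3: prey: 18+3-3=18; pred: 5+0-2=3
Step 4: prey: 18+3-2=19; pred: 3+0-1=2
Step 5: prey: 19+3-1=21; pred: 2+0-1=1
Step 6: prey: 21+4-0=25; pred: 1+0-0=1
Step 7: prey: 25+5-1=29; pred: 1+0-0=1
Step 8: prey: 29+5-1=33; pred: 1+0-0=1
Step 9: prey: 33+6-1=38; pred: 1+0-0=1
Step 10: prey: 38+7-1=44; pred: 1+0-0=1
Step 11: prey: 44+8-1=51; pred: 1+0-0=1
Max prey = 51 at step 11

Answer: 51 11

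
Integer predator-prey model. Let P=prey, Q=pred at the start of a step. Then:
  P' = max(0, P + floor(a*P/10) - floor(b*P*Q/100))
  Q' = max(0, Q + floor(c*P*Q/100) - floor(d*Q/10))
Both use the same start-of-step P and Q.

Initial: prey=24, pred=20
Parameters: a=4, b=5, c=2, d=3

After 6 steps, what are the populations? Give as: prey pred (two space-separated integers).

Answer: 0 6

Derivation:
Step 1: prey: 24+9-24=9; pred: 20+9-6=23
Step 2: prey: 9+3-10=2; pred: 23+4-6=21
Step 3: prey: 2+0-2=0; pred: 21+0-6=15
Step 4: prey: 0+0-0=0; pred: 15+0-4=11
Step 5: prey: 0+0-0=0; pred: 11+0-3=8
Step 6: prey: 0+0-0=0; pred: 8+0-2=6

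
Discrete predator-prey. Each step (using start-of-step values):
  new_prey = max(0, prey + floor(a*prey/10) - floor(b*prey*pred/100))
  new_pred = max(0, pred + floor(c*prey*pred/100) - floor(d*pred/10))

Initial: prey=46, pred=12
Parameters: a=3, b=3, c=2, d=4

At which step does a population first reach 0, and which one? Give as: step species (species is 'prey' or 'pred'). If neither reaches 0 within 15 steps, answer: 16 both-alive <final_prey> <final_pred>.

Step 1: prey: 46+13-16=43; pred: 12+11-4=19
Step 2: prey: 43+12-24=31; pred: 19+16-7=28
Step 3: prey: 31+9-26=14; pred: 28+17-11=34
Step 4: prey: 14+4-14=4; pred: 34+9-13=30
Step 5: prey: 4+1-3=2; pred: 30+2-12=20
Step 6: prey: 2+0-1=1; pred: 20+0-8=12
Step 7: prey: 1+0-0=1; pred: 12+0-4=8
Step 8: prey: 1+0-0=1; pred: 8+0-3=5
Step 9: prey: 1+0-0=1; pred: 5+0-2=3
Step 10: prey: 1+0-0=1; pred: 3+0-1=2
Step 11: prey: 1+0-0=1; pred: 2+0-0=2
Steps 12-15: state stable at prey=1, pred=2 (no change)
No extinction within 15 steps

Answer: 16 both-alive 1 2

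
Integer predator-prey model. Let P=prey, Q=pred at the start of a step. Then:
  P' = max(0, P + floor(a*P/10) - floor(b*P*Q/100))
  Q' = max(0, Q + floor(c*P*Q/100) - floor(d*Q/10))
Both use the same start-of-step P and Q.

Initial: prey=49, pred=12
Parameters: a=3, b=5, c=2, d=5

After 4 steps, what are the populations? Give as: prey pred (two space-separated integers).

Answer: 2 9

Derivation:
Step 1: prey: 49+14-29=34; pred: 12+11-6=17
Step 2: prey: 34+10-28=16; pred: 17+11-8=20
Step 3: prey: 16+4-16=4; pred: 20+6-10=16
Step 4: prey: 4+1-3=2; pred: 16+1-8=9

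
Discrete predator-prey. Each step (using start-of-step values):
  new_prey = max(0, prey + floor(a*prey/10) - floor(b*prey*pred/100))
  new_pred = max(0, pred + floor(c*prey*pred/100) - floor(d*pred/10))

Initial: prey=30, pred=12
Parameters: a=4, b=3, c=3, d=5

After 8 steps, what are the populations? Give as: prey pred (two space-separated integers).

Answer: 2 4

Derivation:
Step 1: prey: 30+12-10=32; pred: 12+10-6=16
Step 2: prey: 32+12-15=29; pred: 16+15-8=23
Step 3: prey: 29+11-20=20; pred: 23+20-11=32
Step 4: prey: 20+8-19=9; pred: 32+19-16=35
Step 5: prey: 9+3-9=3; pred: 35+9-17=27
Step 6: prey: 3+1-2=2; pred: 27+2-13=16
Step 7: prey: 2+0-0=2; pred: 16+0-8=8
Step 8: prey: 2+0-0=2; pred: 8+0-4=4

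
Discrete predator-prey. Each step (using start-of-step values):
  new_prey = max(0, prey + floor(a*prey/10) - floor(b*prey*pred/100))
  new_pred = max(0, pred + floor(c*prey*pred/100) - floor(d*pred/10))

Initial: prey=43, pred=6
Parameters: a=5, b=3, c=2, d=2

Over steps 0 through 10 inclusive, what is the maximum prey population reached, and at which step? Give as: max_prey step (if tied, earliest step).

Step 1: prey: 43+21-7=57; pred: 6+5-1=10
Step 2: prey: 57+28-17=68; pred: 10+11-2=19
Step 3: prey: 68+34-38=64; pred: 19+25-3=41
Step 4: prey: 64+32-78=18; pred: 41+52-8=85
Step 5: prey: 18+9-45=0; pred: 85+30-17=98
Step 6: prey: 0+0-0=0; pred: 98+0-19=79
Step 7: prey: 0+0-0=0; pred: 79+0-15=64
Step 8: prey: 0+0-0=0; pred: 64+0-12=52
Step 9: prey: 0+0-0=0; pred: 52+0-10=42
Step 10: prey: 0+0-0=0; pred: 42+0-8=34
Max prey = 68 at step 2

Answer: 68 2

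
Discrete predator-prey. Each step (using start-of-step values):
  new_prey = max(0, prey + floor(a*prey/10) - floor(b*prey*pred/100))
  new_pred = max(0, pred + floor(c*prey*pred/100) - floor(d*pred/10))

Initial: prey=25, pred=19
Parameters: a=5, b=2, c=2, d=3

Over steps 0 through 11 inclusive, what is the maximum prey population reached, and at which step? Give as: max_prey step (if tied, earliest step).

Answer: 30 2

Derivation:
Step 1: prey: 25+12-9=28; pred: 19+9-5=23
Step 2: prey: 28+14-12=30; pred: 23+12-6=29
Step 3: prey: 30+15-17=28; pred: 29+17-8=38
Step 4: prey: 28+14-21=21; pred: 38+21-11=48
Step 5: prey: 21+10-20=11; pred: 48+20-14=54
Step 6: prey: 11+5-11=5; pred: 54+11-16=49
Step 7: prey: 5+2-4=3; pred: 49+4-14=39
Step 8: prey: 3+1-2=2; pred: 39+2-11=30
Step 9: prey: 2+1-1=2; pred: 30+1-9=22
Step 10: prey: 2+1-0=3; pred: 22+0-6=16
Step 11: prey: 3+1-0=4; pred: 16+0-4=12
Max prey = 30 at step 2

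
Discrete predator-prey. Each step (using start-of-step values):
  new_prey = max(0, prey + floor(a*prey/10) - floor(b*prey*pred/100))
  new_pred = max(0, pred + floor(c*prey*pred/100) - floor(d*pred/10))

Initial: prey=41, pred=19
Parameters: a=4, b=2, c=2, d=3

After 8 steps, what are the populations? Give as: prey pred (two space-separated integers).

Answer: 0 17

Derivation:
Step 1: prey: 41+16-15=42; pred: 19+15-5=29
Step 2: prey: 42+16-24=34; pred: 29+24-8=45
Step 3: prey: 34+13-30=17; pred: 45+30-13=62
Step 4: prey: 17+6-21=2; pred: 62+21-18=65
Step 5: prey: 2+0-2=0; pred: 65+2-19=48
Step 6: prey: 0+0-0=0; pred: 48+0-14=34
Step 7: prey: 0+0-0=0; pred: 34+0-10=24
Step 8: prey: 0+0-0=0; pred: 24+0-7=17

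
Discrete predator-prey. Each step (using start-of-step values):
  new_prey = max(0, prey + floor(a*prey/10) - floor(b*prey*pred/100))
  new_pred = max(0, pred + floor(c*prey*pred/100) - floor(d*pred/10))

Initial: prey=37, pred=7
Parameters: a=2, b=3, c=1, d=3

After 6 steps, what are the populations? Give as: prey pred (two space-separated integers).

Answer: 37 7

Derivation:
Step 1: prey: 37+7-7=37; pred: 7+2-2=7
Step 2: prey: 37+7-7=37; pred: 7+2-2=7
Step 3: prey: 37+7-7=37; pred: 7+2-2=7
Step 4: prey: 37+7-7=37; pred: 7+2-2=7
Step 5: prey: 37+7-7=37; pred: 7+2-2=7
Step 6: prey: 37+7-7=37; pred: 7+2-2=7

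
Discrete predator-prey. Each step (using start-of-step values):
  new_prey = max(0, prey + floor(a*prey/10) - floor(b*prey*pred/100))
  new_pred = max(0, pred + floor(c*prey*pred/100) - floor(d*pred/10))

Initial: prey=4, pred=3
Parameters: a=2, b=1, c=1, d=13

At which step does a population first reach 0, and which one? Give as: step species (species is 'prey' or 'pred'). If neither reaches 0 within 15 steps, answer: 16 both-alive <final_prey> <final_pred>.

Step 1: prey: 4+0-0=4; pred: 3+0-3=0
First extinction: pred at step 1

Answer: 1 pred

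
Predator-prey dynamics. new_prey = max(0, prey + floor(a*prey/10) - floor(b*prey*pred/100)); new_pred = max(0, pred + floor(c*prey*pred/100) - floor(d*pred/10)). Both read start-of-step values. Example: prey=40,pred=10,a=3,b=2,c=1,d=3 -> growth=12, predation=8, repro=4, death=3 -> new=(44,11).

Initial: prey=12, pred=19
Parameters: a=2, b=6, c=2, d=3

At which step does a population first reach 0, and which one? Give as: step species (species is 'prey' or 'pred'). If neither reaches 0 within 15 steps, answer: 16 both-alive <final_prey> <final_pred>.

Step 1: prey: 12+2-13=1; pred: 19+4-5=18
Step 2: prey: 1+0-1=0; pred: 18+0-5=13
First extinction: prey at step 2

Answer: 2 prey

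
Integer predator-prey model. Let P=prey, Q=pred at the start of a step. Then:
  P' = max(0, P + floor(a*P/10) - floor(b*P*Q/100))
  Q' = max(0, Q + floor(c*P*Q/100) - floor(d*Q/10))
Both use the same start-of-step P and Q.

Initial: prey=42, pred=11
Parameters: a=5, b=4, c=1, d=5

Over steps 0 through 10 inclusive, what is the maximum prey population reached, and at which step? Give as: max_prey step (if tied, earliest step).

Step 1: prey: 42+21-18=45; pred: 11+4-5=10
Step 2: prey: 45+22-18=49; pred: 10+4-5=9
Step 3: prey: 49+24-17=56; pred: 9+4-4=9
Step 4: prey: 56+28-20=64; pred: 9+5-4=10
Step 5: prey: 64+32-25=71; pred: 10+6-5=11
Step 6: prey: 71+35-31=75; pred: 11+7-5=13
Step 7: prey: 75+37-39=73; pred: 13+9-6=16
Step 8: prey: 73+36-46=63; pred: 16+11-8=19
Step 9: prey: 63+31-47=47; pred: 19+11-9=21
Step 10: prey: 47+23-39=31; pred: 21+9-10=20
Max prey = 75 at step 6

Answer: 75 6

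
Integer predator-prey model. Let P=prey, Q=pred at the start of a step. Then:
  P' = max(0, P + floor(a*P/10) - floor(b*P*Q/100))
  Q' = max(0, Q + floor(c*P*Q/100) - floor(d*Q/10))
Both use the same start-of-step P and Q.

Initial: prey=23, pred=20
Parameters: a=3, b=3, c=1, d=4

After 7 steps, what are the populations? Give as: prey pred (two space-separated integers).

Step 1: prey: 23+6-13=16; pred: 20+4-8=16
Step 2: prey: 16+4-7=13; pred: 16+2-6=12
Step 3: prey: 13+3-4=12; pred: 12+1-4=9
Step 4: prey: 12+3-3=12; pred: 9+1-3=7
Step 5: prey: 12+3-2=13; pred: 7+0-2=5
Step 6: prey: 13+3-1=15; pred: 5+0-2=3
Step 7: prey: 15+4-1=18; pred: 3+0-1=2

Answer: 18 2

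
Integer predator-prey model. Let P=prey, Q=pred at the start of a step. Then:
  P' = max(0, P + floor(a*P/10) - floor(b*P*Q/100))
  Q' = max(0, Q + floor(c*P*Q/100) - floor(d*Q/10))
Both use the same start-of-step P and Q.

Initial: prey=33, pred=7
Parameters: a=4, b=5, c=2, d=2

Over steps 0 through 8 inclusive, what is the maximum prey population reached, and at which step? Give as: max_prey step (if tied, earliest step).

Answer: 35 1

Derivation:
Step 1: prey: 33+13-11=35; pred: 7+4-1=10
Step 2: prey: 35+14-17=32; pred: 10+7-2=15
Step 3: prey: 32+12-24=20; pred: 15+9-3=21
Step 4: prey: 20+8-21=7; pred: 21+8-4=25
Step 5: prey: 7+2-8=1; pred: 25+3-5=23
Step 6: prey: 1+0-1=0; pred: 23+0-4=19
Step 7: prey: 0+0-0=0; pred: 19+0-3=16
Step 8: prey: 0+0-0=0; pred: 16+0-3=13
Max prey = 35 at step 1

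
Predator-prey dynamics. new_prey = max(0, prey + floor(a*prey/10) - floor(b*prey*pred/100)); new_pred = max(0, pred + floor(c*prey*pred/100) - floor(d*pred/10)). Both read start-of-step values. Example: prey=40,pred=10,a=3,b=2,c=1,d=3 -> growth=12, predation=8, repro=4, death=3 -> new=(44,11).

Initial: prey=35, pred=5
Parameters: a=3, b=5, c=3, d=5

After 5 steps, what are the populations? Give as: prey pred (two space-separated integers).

Step 1: prey: 35+10-8=37; pred: 5+5-2=8
Step 2: prey: 37+11-14=34; pred: 8+8-4=12
Step 3: prey: 34+10-20=24; pred: 12+12-6=18
Step 4: prey: 24+7-21=10; pred: 18+12-9=21
Step 5: prey: 10+3-10=3; pred: 21+6-10=17

Answer: 3 17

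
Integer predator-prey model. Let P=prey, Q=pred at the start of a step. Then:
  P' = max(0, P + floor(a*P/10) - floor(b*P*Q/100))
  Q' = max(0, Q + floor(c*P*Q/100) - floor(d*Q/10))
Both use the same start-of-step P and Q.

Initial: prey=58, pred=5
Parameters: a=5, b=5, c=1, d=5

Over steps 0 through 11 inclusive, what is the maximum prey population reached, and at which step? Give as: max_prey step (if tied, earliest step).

Answer: 120 4

Derivation:
Step 1: prey: 58+29-14=73; pred: 5+2-2=5
Step 2: prey: 73+36-18=91; pred: 5+3-2=6
Step 3: prey: 91+45-27=109; pred: 6+5-3=8
Step 4: prey: 109+54-43=120; pred: 8+8-4=12
Step 5: prey: 120+60-72=108; pred: 12+14-6=20
Step 6: prey: 108+54-108=54; pred: 20+21-10=31
Step 7: prey: 54+27-83=0; pred: 31+16-15=32
Step 8: prey: 0+0-0=0; pred: 32+0-16=16
Step 9: prey: 0+0-0=0; pred: 16+0-8=8
Step 10: prey: 0+0-0=0; pred: 8+0-4=4
Step 11: prey: 0+0-0=0; pred: 4+0-2=2
Max prey = 120 at step 4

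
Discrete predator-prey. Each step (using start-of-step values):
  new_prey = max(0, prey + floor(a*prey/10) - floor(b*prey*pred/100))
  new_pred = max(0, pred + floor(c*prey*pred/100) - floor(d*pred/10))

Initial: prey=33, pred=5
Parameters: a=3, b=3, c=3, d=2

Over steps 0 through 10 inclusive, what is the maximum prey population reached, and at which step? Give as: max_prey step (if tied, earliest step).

Step 1: prey: 33+9-4=38; pred: 5+4-1=8
Step 2: prey: 38+11-9=40; pred: 8+9-1=16
Step 3: prey: 40+12-19=33; pred: 16+19-3=32
Step 4: prey: 33+9-31=11; pred: 32+31-6=57
Step 5: prey: 11+3-18=0; pred: 57+18-11=64
Step 6: prey: 0+0-0=0; pred: 64+0-12=52
Step 7: prey: 0+0-0=0; pred: 52+0-10=42
Step 8: prey: 0+0-0=0; pred: 42+0-8=34
Step 9: prey: 0+0-0=0; pred: 34+0-6=28
Step 10: prey: 0+0-0=0; pred: 28+0-5=23
Max prey = 40 at step 2

Answer: 40 2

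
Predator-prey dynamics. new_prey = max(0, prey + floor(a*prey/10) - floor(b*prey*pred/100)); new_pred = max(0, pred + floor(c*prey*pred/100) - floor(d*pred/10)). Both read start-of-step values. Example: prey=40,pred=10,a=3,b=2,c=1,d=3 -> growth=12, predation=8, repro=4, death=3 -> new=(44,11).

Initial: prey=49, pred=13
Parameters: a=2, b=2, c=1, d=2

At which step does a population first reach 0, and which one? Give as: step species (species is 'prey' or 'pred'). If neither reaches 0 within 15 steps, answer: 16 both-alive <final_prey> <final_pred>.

Step 1: prey: 49+9-12=46; pred: 13+6-2=17
Step 2: prey: 46+9-15=40; pred: 17+7-3=21
Step 3: prey: 40+8-16=32; pred: 21+8-4=25
Step 4: prey: 32+6-16=22; pred: 25+8-5=28
Step 5: prey: 22+4-12=14; pred: 28+6-5=29
Step 6: prey: 14+2-8=8; pred: 29+4-5=28
Step 7: prey: 8+1-4=5; pred: 28+2-5=25
Step 8: prey: 5+1-2=4; pred: 25+1-5=21
Step 9: prey: 4+0-1=3; pred: 21+0-4=17
Step 10: prey: 3+0-1=2; pred: 17+0-3=14
Step 11: prey: 2+0-0=2; pred: 14+0-2=12
Step 12: prey: 2+0-0=2; pred: 12+0-2=10
Step 13: prey: 2+0-0=2; pred: 10+0-2=8
Step 14: prey: 2+0-0=2; pred: 8+0-1=7
Step 15: prey: 2+0-0=2; pred: 7+0-1=6
No extinction within 15 steps

Answer: 16 both-alive 2 6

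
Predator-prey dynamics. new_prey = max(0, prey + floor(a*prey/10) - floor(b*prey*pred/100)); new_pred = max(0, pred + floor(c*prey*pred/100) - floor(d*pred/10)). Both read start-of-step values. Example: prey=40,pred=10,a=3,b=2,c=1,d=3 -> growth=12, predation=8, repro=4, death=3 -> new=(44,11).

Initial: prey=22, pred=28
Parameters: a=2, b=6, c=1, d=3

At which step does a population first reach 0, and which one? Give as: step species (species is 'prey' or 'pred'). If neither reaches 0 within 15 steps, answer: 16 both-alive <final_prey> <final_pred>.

Answer: 1 prey

Derivation:
Step 1: prey: 22+4-36=0; pred: 28+6-8=26
First extinction: prey at step 1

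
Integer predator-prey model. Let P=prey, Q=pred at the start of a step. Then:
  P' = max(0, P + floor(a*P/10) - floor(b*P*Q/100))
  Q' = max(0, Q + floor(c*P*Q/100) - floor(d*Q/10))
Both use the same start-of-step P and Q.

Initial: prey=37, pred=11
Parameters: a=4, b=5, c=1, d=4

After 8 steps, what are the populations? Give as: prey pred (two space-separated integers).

Answer: 43 4

Derivation:
Step 1: prey: 37+14-20=31; pred: 11+4-4=11
Step 2: prey: 31+12-17=26; pred: 11+3-4=10
Step 3: prey: 26+10-13=23; pred: 10+2-4=8
Step 4: prey: 23+9-9=23; pred: 8+1-3=6
Step 5: prey: 23+9-6=26; pred: 6+1-2=5
Step 6: prey: 26+10-6=30; pred: 5+1-2=4
Step 7: prey: 30+12-6=36; pred: 4+1-1=4
Step 8: prey: 36+14-7=43; pred: 4+1-1=4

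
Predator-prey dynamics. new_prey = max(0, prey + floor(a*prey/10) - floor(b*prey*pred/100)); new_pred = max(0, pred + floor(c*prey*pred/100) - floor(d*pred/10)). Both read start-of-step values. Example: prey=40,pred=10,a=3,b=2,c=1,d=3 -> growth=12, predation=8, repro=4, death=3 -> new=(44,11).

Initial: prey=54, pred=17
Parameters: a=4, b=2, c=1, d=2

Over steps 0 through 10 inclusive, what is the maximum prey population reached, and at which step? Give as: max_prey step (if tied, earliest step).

Answer: 57 1

Derivation:
Step 1: prey: 54+21-18=57; pred: 17+9-3=23
Step 2: prey: 57+22-26=53; pred: 23+13-4=32
Step 3: prey: 53+21-33=41; pred: 32+16-6=42
Step 4: prey: 41+16-34=23; pred: 42+17-8=51
Step 5: prey: 23+9-23=9; pred: 51+11-10=52
Step 6: prey: 9+3-9=3; pred: 52+4-10=46
Step 7: prey: 3+1-2=2; pred: 46+1-9=38
Step 8: prey: 2+0-1=1; pred: 38+0-7=31
Step 9: prey: 1+0-0=1; pred: 31+0-6=25
Step 10: prey: 1+0-0=1; pred: 25+0-5=20
Max prey = 57 at step 1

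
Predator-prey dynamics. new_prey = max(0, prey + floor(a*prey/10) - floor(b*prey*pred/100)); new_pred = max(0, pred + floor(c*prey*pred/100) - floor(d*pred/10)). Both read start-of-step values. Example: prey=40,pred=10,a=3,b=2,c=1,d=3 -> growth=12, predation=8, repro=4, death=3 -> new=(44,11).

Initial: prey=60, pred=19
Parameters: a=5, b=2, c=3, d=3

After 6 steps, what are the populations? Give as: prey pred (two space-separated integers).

Answer: 0 82

Derivation:
Step 1: prey: 60+30-22=68; pred: 19+34-5=48
Step 2: prey: 68+34-65=37; pred: 48+97-14=131
Step 3: prey: 37+18-96=0; pred: 131+145-39=237
Step 4: prey: 0+0-0=0; pred: 237+0-71=166
Step 5: prey: 0+0-0=0; pred: 166+0-49=117
Step 6: prey: 0+0-0=0; pred: 117+0-35=82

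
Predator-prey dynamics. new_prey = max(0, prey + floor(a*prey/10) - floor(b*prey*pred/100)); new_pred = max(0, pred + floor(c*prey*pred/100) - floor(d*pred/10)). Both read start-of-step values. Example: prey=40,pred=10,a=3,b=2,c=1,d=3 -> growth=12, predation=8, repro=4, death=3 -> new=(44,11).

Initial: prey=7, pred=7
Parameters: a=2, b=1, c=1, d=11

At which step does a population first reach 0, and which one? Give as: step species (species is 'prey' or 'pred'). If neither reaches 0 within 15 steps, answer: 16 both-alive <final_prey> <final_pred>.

Answer: 1 pred

Derivation:
Step 1: prey: 7+1-0=8; pred: 7+0-7=0
First extinction: pred at step 1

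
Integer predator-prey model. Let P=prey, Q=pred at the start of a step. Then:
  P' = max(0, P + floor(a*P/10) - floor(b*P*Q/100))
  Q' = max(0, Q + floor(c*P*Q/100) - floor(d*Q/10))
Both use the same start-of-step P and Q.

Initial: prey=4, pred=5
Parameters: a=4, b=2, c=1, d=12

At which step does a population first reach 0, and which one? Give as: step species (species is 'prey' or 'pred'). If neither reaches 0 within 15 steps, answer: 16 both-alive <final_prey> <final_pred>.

Step 1: prey: 4+1-0=5; pred: 5+0-6=0
First extinction: pred at step 1

Answer: 1 pred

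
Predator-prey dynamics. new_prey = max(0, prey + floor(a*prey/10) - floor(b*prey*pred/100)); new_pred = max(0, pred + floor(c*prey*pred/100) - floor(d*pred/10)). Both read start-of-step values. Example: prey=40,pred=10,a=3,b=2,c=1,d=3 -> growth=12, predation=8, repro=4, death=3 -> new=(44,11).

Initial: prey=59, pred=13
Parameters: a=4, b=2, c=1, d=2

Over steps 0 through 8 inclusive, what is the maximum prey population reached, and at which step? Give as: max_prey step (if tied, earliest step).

Step 1: prey: 59+23-15=67; pred: 13+7-2=18
Step 2: prey: 67+26-24=69; pred: 18+12-3=27
Step 3: prey: 69+27-37=59; pred: 27+18-5=40
Step 4: prey: 59+23-47=35; pred: 40+23-8=55
Step 5: prey: 35+14-38=11; pred: 55+19-11=63
Step 6: prey: 11+4-13=2; pred: 63+6-12=57
Step 7: prey: 2+0-2=0; pred: 57+1-11=47
Step 8: prey: 0+0-0=0; pred: 47+0-9=38
Max prey = 69 at step 2

Answer: 69 2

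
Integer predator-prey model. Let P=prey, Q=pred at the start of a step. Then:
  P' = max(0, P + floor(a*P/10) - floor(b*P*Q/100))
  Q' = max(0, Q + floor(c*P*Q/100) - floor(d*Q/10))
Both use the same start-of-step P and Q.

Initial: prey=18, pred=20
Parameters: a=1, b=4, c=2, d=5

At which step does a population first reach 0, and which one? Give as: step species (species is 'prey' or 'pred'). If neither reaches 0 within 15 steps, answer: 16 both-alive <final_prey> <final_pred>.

Answer: 16 both-alive 2 1

Derivation:
Step 1: prey: 18+1-14=5; pred: 20+7-10=17
Step 2: prey: 5+0-3=2; pred: 17+1-8=10
Step 3: prey: 2+0-0=2; pred: 10+0-5=5
Step 4: prey: 2+0-0=2; pred: 5+0-2=3
Step 5: prey: 2+0-0=2; pred: 3+0-1=2
Step 6: prey: 2+0-0=2; pred: 2+0-1=1
Step 7: prey: 2+0-0=2; pred: 1+0-0=1
Steps 8-15: state stable at prey=2, pred=1 (no change)
No extinction within 15 steps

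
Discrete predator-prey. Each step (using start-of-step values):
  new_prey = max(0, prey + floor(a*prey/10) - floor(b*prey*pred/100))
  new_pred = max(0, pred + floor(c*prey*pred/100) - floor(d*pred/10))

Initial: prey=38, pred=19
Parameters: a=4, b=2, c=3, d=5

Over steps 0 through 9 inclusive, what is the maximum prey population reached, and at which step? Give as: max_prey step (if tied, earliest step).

Answer: 39 1

Derivation:
Step 1: prey: 38+15-14=39; pred: 19+21-9=31
Step 2: prey: 39+15-24=30; pred: 31+36-15=52
Step 3: prey: 30+12-31=11; pred: 52+46-26=72
Step 4: prey: 11+4-15=0; pred: 72+23-36=59
Step 5: prey: 0+0-0=0; pred: 59+0-29=30
Step 6: prey: 0+0-0=0; pred: 30+0-15=15
Step 7: prey: 0+0-0=0; pred: 15+0-7=8
Step 8: prey: 0+0-0=0; pred: 8+0-4=4
Step 9: prey: 0+0-0=0; pred: 4+0-2=2
Max prey = 39 at step 1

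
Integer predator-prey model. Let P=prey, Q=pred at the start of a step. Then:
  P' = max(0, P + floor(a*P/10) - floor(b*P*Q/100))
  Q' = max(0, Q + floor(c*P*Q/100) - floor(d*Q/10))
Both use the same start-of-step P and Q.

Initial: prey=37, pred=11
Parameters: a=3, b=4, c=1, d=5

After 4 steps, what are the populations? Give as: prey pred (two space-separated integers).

Step 1: prey: 37+11-16=32; pred: 11+4-5=10
Step 2: prey: 32+9-12=29; pred: 10+3-5=8
Step 3: prey: 29+8-9=28; pred: 8+2-4=6
Step 4: prey: 28+8-6=30; pred: 6+1-3=4

Answer: 30 4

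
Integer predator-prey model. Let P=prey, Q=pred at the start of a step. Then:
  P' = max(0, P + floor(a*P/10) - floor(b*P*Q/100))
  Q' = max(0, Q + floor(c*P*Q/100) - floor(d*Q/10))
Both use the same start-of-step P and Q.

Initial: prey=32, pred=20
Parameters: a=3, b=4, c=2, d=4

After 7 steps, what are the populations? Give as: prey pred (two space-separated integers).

Step 1: prey: 32+9-25=16; pred: 20+12-8=24
Step 2: prey: 16+4-15=5; pred: 24+7-9=22
Step 3: prey: 5+1-4=2; pred: 22+2-8=16
Step 4: prey: 2+0-1=1; pred: 16+0-6=10
Step 5: prey: 1+0-0=1; pred: 10+0-4=6
Step 6: prey: 1+0-0=1; pred: 6+0-2=4
Step 7: prey: 1+0-0=1; pred: 4+0-1=3

Answer: 1 3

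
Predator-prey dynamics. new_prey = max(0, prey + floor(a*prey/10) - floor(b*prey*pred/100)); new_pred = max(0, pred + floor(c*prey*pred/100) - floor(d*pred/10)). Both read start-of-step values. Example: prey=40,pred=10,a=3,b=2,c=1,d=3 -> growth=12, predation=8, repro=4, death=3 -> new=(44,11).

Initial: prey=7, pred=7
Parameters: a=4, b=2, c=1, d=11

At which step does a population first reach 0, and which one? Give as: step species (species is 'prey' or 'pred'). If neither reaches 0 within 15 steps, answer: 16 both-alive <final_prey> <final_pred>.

Answer: 1 pred

Derivation:
Step 1: prey: 7+2-0=9; pred: 7+0-7=0
First extinction: pred at step 1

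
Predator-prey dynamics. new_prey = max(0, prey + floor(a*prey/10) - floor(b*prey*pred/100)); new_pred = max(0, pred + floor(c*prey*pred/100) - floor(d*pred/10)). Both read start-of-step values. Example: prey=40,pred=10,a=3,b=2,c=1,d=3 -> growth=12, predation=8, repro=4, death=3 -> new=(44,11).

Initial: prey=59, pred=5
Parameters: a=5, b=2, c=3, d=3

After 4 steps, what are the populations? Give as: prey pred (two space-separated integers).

Step 1: prey: 59+29-5=83; pred: 5+8-1=12
Step 2: prey: 83+41-19=105; pred: 12+29-3=38
Step 3: prey: 105+52-79=78; pred: 38+119-11=146
Step 4: prey: 78+39-227=0; pred: 146+341-43=444

Answer: 0 444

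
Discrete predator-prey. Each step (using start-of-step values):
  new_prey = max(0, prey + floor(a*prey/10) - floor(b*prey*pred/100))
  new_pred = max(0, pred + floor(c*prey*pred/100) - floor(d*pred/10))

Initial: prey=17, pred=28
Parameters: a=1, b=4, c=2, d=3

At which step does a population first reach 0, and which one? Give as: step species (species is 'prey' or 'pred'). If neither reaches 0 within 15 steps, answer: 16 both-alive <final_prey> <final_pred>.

Step 1: prey: 17+1-19=0; pred: 28+9-8=29
First extinction: prey at step 1

Answer: 1 prey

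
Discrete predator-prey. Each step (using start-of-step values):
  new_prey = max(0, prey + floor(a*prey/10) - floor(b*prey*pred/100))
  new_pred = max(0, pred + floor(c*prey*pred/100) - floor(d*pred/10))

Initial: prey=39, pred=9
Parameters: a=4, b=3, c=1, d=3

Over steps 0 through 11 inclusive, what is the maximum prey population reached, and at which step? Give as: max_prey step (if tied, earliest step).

Step 1: prey: 39+15-10=44; pred: 9+3-2=10
Step 2: prey: 44+17-13=48; pred: 10+4-3=11
Step 3: prey: 48+19-15=52; pred: 11+5-3=13
Step 4: prey: 52+20-20=52; pred: 13+6-3=16
Step 5: prey: 52+20-24=48; pred: 16+8-4=20
Step 6: prey: 48+19-28=39; pred: 20+9-6=23
Step 7: prey: 39+15-26=28; pred: 23+8-6=25
Step 8: prey: 28+11-21=18; pred: 25+7-7=25
Step 9: prey: 18+7-13=12; pred: 25+4-7=22
Step 10: prey: 12+4-7=9; pred: 22+2-6=18
Step 11: prey: 9+3-4=8; pred: 18+1-5=14
Max prey = 52 at step 3

Answer: 52 3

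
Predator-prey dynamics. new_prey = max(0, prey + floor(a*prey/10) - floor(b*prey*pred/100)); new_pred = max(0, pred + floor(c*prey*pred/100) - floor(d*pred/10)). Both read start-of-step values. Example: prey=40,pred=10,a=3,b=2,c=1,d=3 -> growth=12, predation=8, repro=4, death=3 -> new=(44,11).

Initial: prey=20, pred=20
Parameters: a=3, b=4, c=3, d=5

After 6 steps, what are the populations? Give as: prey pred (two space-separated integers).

Step 1: prey: 20+6-16=10; pred: 20+12-10=22
Step 2: prey: 10+3-8=5; pred: 22+6-11=17
Step 3: prey: 5+1-3=3; pred: 17+2-8=11
Step 4: prey: 3+0-1=2; pred: 11+0-5=6
Step 5: prey: 2+0-0=2; pred: 6+0-3=3
Step 6: prey: 2+0-0=2; pred: 3+0-1=2

Answer: 2 2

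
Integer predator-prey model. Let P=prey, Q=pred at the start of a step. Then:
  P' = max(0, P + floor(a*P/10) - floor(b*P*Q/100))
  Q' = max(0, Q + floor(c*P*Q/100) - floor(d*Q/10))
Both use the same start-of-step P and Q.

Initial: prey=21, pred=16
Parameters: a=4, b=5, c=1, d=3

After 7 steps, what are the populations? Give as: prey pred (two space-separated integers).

Step 1: prey: 21+8-16=13; pred: 16+3-4=15
Step 2: prey: 13+5-9=9; pred: 15+1-4=12
Step 3: prey: 9+3-5=7; pred: 12+1-3=10
Step 4: prey: 7+2-3=6; pred: 10+0-3=7
Step 5: prey: 6+2-2=6; pred: 7+0-2=5
Step 6: prey: 6+2-1=7; pred: 5+0-1=4
Step 7: prey: 7+2-1=8; pred: 4+0-1=3

Answer: 8 3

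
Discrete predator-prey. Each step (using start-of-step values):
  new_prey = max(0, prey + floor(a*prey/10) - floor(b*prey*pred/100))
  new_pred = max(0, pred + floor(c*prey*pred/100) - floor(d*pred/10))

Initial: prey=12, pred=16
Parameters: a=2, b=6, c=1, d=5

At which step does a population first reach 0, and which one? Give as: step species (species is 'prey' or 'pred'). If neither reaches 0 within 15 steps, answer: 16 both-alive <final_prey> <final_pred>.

Answer: 16 both-alive 2 1

Derivation:
Step 1: prey: 12+2-11=3; pred: 16+1-8=9
Step 2: prey: 3+0-1=2; pred: 9+0-4=5
Step 3: prey: 2+0-0=2; pred: 5+0-2=3
Step 4: prey: 2+0-0=2; pred: 3+0-1=2
Step 5: prey: 2+0-0=2; pred: 2+0-1=1
Step 6: prey: 2+0-0=2; pred: 1+0-0=1
Steps 7-15: state stable at prey=2, pred=1 (no change)
No extinction within 15 steps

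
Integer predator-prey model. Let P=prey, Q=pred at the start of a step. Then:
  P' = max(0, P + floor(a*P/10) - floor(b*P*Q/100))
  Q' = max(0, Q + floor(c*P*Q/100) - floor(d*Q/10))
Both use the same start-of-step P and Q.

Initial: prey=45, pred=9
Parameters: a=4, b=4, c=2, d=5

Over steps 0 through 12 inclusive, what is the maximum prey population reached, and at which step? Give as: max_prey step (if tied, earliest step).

Answer: 47 1

Derivation:
Step 1: prey: 45+18-16=47; pred: 9+8-4=13
Step 2: prey: 47+18-24=41; pred: 13+12-6=19
Step 3: prey: 41+16-31=26; pred: 19+15-9=25
Step 4: prey: 26+10-26=10; pred: 25+13-12=26
Step 5: prey: 10+4-10=4; pred: 26+5-13=18
Step 6: prey: 4+1-2=3; pred: 18+1-9=10
Step 7: prey: 3+1-1=3; pred: 10+0-5=5
Step 8: prey: 3+1-0=4; pred: 5+0-2=3
Step 9: prey: 4+1-0=5; pred: 3+0-1=2
Step 10: prey: 5+2-0=7; pred: 2+0-1=1
Step 11: prey: 7+2-0=9; pred: 1+0-0=1
Step 12: prey: 9+3-0=12; pred: 1+0-0=1
Max prey = 47 at step 1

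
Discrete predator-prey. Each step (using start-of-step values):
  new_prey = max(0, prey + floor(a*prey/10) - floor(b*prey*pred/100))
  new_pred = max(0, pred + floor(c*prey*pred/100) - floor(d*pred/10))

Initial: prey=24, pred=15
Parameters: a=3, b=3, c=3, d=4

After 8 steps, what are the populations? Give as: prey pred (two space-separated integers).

Step 1: prey: 24+7-10=21; pred: 15+10-6=19
Step 2: prey: 21+6-11=16; pred: 19+11-7=23
Step 3: prey: 16+4-11=9; pred: 23+11-9=25
Step 4: prey: 9+2-6=5; pred: 25+6-10=21
Step 5: prey: 5+1-3=3; pred: 21+3-8=16
Step 6: prey: 3+0-1=2; pred: 16+1-6=11
Step 7: prey: 2+0-0=2; pred: 11+0-4=7
Step 8: prey: 2+0-0=2; pred: 7+0-2=5

Answer: 2 5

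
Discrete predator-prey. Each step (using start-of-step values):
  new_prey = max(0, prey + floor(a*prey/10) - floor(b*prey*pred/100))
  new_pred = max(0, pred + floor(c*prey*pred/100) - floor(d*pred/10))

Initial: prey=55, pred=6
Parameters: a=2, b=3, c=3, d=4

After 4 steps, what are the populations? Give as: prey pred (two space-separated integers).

Step 1: prey: 55+11-9=57; pred: 6+9-2=13
Step 2: prey: 57+11-22=46; pred: 13+22-5=30
Step 3: prey: 46+9-41=14; pred: 30+41-12=59
Step 4: prey: 14+2-24=0; pred: 59+24-23=60

Answer: 0 60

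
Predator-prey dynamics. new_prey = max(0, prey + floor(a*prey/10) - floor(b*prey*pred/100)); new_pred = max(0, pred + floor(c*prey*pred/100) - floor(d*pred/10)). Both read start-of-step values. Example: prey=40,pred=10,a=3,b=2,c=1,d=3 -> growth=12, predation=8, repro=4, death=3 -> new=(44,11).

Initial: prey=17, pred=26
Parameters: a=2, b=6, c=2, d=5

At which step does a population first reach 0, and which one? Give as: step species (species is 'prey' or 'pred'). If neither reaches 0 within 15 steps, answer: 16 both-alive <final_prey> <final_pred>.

Step 1: prey: 17+3-26=0; pred: 26+8-13=21
First extinction: prey at step 1

Answer: 1 prey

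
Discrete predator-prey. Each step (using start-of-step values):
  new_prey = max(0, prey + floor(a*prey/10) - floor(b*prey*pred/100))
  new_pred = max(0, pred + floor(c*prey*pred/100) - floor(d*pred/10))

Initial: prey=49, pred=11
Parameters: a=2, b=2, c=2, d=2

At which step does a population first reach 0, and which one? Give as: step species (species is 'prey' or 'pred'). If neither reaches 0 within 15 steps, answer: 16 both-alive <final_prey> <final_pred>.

Step 1: prey: 49+9-10=48; pred: 11+10-2=19
Step 2: prey: 48+9-18=39; pred: 19+18-3=34
Step 3: prey: 39+7-26=20; pred: 34+26-6=54
Step 4: prey: 20+4-21=3; pred: 54+21-10=65
Step 5: prey: 3+0-3=0; pred: 65+3-13=55
First extinction: prey at step 5

Answer: 5 prey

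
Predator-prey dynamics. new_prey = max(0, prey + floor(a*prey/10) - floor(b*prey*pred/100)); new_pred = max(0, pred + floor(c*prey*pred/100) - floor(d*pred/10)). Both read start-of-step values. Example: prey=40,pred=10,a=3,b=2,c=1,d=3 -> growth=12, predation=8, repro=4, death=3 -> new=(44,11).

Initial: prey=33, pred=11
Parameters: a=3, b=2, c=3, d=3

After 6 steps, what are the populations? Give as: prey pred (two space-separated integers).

Step 1: prey: 33+9-7=35; pred: 11+10-3=18
Step 2: prey: 35+10-12=33; pred: 18+18-5=31
Step 3: prey: 33+9-20=22; pred: 31+30-9=52
Step 4: prey: 22+6-22=6; pred: 52+34-15=71
Step 5: prey: 6+1-8=0; pred: 71+12-21=62
Step 6: prey: 0+0-0=0; pred: 62+0-18=44

Answer: 0 44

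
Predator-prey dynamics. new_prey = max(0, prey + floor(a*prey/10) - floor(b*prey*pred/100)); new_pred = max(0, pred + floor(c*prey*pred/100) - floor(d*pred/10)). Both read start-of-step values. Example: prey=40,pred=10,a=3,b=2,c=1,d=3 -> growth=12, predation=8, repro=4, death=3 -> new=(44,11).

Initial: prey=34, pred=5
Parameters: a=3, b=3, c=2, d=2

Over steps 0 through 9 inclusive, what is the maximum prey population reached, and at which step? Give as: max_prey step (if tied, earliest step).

Step 1: prey: 34+10-5=39; pred: 5+3-1=7
Step 2: prey: 39+11-8=42; pred: 7+5-1=11
Step 3: prey: 42+12-13=41; pred: 11+9-2=18
Step 4: prey: 41+12-22=31; pred: 18+14-3=29
Step 5: prey: 31+9-26=14; pred: 29+17-5=41
Step 6: prey: 14+4-17=1; pred: 41+11-8=44
Step 7: prey: 1+0-1=0; pred: 44+0-8=36
Step 8: prey: 0+0-0=0; pred: 36+0-7=29
Step 9: prey: 0+0-0=0; pred: 29+0-5=24
Max prey = 42 at step 2

Answer: 42 2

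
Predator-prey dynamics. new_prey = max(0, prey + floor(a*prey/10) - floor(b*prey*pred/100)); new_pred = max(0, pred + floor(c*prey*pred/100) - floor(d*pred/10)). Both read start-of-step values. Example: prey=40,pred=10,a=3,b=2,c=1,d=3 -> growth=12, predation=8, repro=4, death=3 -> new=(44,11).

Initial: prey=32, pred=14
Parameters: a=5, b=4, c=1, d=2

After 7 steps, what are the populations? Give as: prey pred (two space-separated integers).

Step 1: prey: 32+16-17=31; pred: 14+4-2=16
Step 2: prey: 31+15-19=27; pred: 16+4-3=17
Step 3: prey: 27+13-18=22; pred: 17+4-3=18
Step 4: prey: 22+11-15=18; pred: 18+3-3=18
Step 5: prey: 18+9-12=15; pred: 18+3-3=18
Step 6: prey: 15+7-10=12; pred: 18+2-3=17
Step 7: prey: 12+6-8=10; pred: 17+2-3=16

Answer: 10 16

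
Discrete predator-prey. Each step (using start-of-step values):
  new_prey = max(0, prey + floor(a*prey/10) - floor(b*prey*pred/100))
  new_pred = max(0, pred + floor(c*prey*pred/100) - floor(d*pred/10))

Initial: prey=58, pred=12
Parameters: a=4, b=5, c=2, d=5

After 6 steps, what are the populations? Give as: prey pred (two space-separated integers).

Step 1: prey: 58+23-34=47; pred: 12+13-6=19
Step 2: prey: 47+18-44=21; pred: 19+17-9=27
Step 3: prey: 21+8-28=1; pred: 27+11-13=25
Step 4: prey: 1+0-1=0; pred: 25+0-12=13
Step 5: prey: 0+0-0=0; pred: 13+0-6=7
Step 6: prey: 0+0-0=0; pred: 7+0-3=4

Answer: 0 4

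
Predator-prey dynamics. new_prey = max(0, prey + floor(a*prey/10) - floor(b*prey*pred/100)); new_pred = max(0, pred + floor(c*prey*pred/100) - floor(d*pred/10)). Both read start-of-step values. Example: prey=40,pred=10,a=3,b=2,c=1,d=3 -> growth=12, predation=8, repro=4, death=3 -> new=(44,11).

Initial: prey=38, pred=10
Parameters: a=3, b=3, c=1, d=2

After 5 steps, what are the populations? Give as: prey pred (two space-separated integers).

Step 1: prey: 38+11-11=38; pred: 10+3-2=11
Step 2: prey: 38+11-12=37; pred: 11+4-2=13
Step 3: prey: 37+11-14=34; pred: 13+4-2=15
Step 4: prey: 34+10-15=29; pred: 15+5-3=17
Step 5: prey: 29+8-14=23; pred: 17+4-3=18

Answer: 23 18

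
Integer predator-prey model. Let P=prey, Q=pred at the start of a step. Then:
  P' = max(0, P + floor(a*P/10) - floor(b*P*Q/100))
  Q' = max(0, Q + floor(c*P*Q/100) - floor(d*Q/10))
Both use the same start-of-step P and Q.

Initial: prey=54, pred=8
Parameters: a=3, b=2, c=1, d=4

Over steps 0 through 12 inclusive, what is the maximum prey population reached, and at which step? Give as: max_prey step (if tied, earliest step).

Step 1: prey: 54+16-8=62; pred: 8+4-3=9
Step 2: prey: 62+18-11=69; pred: 9+5-3=11
Step 3: prey: 69+20-15=74; pred: 11+7-4=14
Step 4: prey: 74+22-20=76; pred: 14+10-5=19
Step 5: prey: 76+22-28=70; pred: 19+14-7=26
Step 6: prey: 70+21-36=55; pred: 26+18-10=34
Step 7: prey: 55+16-37=34; pred: 34+18-13=39
Step 8: prey: 34+10-26=18; pred: 39+13-15=37
Step 9: prey: 18+5-13=10; pred: 37+6-14=29
Step 10: prey: 10+3-5=8; pred: 29+2-11=20
Step 11: prey: 8+2-3=7; pred: 20+1-8=13
Step 12: prey: 7+2-1=8; pred: 13+0-5=8
Max prey = 76 at step 4

Answer: 76 4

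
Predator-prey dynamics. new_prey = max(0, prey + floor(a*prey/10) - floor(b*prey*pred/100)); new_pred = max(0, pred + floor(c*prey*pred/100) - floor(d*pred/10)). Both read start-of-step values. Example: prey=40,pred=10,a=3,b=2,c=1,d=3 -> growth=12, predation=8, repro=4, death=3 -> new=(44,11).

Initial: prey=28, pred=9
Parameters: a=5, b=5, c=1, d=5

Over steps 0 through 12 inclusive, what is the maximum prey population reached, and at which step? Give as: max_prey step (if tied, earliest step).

Step 1: prey: 28+14-12=30; pred: 9+2-4=7
Step 2: prey: 30+15-10=35; pred: 7+2-3=6
Step 3: prey: 35+17-10=42; pred: 6+2-3=5
Step 4: prey: 42+21-10=53; pred: 5+2-2=5
Step 5: prey: 53+26-13=66; pred: 5+2-2=5
Step 6: prey: 66+33-16=83; pred: 5+3-2=6
Step 7: prey: 83+41-24=100; pred: 6+4-3=7
Step 8: prey: 100+50-35=115; pred: 7+7-3=11
Step 9: prey: 115+57-63=109; pred: 11+12-5=18
Step 10: prey: 109+54-98=65; pred: 18+19-9=28
Step 11: prey: 65+32-91=6; pred: 28+18-14=32
Step 12: prey: 6+3-9=0; pred: 32+1-16=17
Max prey = 115 at step 8

Answer: 115 8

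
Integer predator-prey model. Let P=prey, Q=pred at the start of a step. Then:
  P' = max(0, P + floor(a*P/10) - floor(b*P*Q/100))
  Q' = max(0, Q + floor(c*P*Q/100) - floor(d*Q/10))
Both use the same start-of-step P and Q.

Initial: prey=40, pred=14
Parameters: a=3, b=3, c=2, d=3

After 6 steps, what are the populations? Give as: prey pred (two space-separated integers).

Step 1: prey: 40+12-16=36; pred: 14+11-4=21
Step 2: prey: 36+10-22=24; pred: 21+15-6=30
Step 3: prey: 24+7-21=10; pred: 30+14-9=35
Step 4: prey: 10+3-10=3; pred: 35+7-10=32
Step 5: prey: 3+0-2=1; pred: 32+1-9=24
Step 6: prey: 1+0-0=1; pred: 24+0-7=17

Answer: 1 17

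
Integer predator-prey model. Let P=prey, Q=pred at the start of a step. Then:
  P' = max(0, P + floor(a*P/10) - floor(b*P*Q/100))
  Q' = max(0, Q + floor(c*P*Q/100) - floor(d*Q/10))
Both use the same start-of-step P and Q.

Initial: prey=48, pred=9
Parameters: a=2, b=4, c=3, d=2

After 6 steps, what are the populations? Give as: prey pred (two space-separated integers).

Answer: 0 27

Derivation:
Step 1: prey: 48+9-17=40; pred: 9+12-1=20
Step 2: prey: 40+8-32=16; pred: 20+24-4=40
Step 3: prey: 16+3-25=0; pred: 40+19-8=51
Step 4: prey: 0+0-0=0; pred: 51+0-10=41
Step 5: prey: 0+0-0=0; pred: 41+0-8=33
Step 6: prey: 0+0-0=0; pred: 33+0-6=27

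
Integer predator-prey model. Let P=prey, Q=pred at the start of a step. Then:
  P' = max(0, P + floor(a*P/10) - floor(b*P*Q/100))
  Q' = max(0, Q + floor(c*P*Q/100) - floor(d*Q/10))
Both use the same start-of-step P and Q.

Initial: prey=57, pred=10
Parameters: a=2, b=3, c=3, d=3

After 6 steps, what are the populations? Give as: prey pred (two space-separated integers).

Step 1: prey: 57+11-17=51; pred: 10+17-3=24
Step 2: prey: 51+10-36=25; pred: 24+36-7=53
Step 3: prey: 25+5-39=0; pred: 53+39-15=77
Step 4: prey: 0+0-0=0; pred: 77+0-23=54
Step 5: prey: 0+0-0=0; pred: 54+0-16=38
Step 6: prey: 0+0-0=0; pred: 38+0-11=27

Answer: 0 27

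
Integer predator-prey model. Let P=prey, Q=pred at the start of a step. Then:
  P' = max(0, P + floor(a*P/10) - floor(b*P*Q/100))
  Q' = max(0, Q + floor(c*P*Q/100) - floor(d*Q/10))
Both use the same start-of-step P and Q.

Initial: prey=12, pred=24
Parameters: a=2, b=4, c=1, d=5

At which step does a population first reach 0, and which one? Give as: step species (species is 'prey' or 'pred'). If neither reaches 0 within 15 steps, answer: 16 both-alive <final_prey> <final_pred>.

Answer: 16 both-alive 2 1

Derivation:
Step 1: prey: 12+2-11=3; pred: 24+2-12=14
Step 2: prey: 3+0-1=2; pred: 14+0-7=7
Step 3: prey: 2+0-0=2; pred: 7+0-3=4
Step 4: prey: 2+0-0=2; pred: 4+0-2=2
Step 5: prey: 2+0-0=2; pred: 2+0-1=1
Step 6: prey: 2+0-0=2; pred: 1+0-0=1
Steps 7-15: state stable at prey=2, pred=1 (no change)
No extinction within 15 steps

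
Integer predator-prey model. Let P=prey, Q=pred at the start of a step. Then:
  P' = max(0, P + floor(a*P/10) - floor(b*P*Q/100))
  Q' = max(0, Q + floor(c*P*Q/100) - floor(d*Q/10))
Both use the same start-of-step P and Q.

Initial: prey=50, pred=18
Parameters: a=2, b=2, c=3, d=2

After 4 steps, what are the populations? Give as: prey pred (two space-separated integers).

Step 1: prey: 50+10-18=42; pred: 18+27-3=42
Step 2: prey: 42+8-35=15; pred: 42+52-8=86
Step 3: prey: 15+3-25=0; pred: 86+38-17=107
Step 4: prey: 0+0-0=0; pred: 107+0-21=86

Answer: 0 86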